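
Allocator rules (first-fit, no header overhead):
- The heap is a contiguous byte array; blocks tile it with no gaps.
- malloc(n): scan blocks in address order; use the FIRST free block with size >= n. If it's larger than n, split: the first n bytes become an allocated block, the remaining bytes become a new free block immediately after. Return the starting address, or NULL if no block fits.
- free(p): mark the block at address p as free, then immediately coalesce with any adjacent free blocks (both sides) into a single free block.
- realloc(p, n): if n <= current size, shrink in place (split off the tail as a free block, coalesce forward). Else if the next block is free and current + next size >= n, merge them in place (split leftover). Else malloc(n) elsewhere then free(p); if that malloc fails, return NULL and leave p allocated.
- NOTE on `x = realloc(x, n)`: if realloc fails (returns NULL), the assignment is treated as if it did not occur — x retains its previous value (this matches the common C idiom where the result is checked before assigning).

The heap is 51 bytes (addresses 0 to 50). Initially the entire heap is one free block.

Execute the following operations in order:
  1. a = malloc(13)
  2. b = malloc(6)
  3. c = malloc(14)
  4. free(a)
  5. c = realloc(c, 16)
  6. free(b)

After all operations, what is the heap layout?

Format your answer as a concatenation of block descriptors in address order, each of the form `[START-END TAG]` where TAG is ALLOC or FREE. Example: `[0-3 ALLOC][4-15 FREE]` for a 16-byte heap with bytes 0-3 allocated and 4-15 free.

Op 1: a = malloc(13) -> a = 0; heap: [0-12 ALLOC][13-50 FREE]
Op 2: b = malloc(6) -> b = 13; heap: [0-12 ALLOC][13-18 ALLOC][19-50 FREE]
Op 3: c = malloc(14) -> c = 19; heap: [0-12 ALLOC][13-18 ALLOC][19-32 ALLOC][33-50 FREE]
Op 4: free(a) -> (freed a); heap: [0-12 FREE][13-18 ALLOC][19-32 ALLOC][33-50 FREE]
Op 5: c = realloc(c, 16) -> c = 19; heap: [0-12 FREE][13-18 ALLOC][19-34 ALLOC][35-50 FREE]
Op 6: free(b) -> (freed b); heap: [0-18 FREE][19-34 ALLOC][35-50 FREE]

Answer: [0-18 FREE][19-34 ALLOC][35-50 FREE]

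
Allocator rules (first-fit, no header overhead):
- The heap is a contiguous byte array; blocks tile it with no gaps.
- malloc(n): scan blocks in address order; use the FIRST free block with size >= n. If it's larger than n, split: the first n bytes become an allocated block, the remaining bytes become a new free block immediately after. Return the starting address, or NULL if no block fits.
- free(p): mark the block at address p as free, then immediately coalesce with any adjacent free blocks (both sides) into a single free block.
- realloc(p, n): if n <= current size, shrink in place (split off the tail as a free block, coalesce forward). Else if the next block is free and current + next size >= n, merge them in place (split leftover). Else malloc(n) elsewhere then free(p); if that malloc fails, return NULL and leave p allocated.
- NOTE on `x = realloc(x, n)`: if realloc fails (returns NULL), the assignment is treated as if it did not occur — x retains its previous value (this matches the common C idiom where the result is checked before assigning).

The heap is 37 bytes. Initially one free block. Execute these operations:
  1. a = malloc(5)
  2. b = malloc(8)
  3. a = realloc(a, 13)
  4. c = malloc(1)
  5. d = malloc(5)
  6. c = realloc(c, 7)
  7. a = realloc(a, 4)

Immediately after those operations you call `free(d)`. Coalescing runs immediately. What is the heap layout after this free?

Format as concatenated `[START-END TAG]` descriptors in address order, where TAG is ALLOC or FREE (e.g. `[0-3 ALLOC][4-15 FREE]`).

Answer: [0-0 ALLOC][1-4 FREE][5-12 ALLOC][13-16 ALLOC][17-36 FREE]

Derivation:
Op 1: a = malloc(5) -> a = 0; heap: [0-4 ALLOC][5-36 FREE]
Op 2: b = malloc(8) -> b = 5; heap: [0-4 ALLOC][5-12 ALLOC][13-36 FREE]
Op 3: a = realloc(a, 13) -> a = 13; heap: [0-4 FREE][5-12 ALLOC][13-25 ALLOC][26-36 FREE]
Op 4: c = malloc(1) -> c = 0; heap: [0-0 ALLOC][1-4 FREE][5-12 ALLOC][13-25 ALLOC][26-36 FREE]
Op 5: d = malloc(5) -> d = 26; heap: [0-0 ALLOC][1-4 FREE][5-12 ALLOC][13-25 ALLOC][26-30 ALLOC][31-36 FREE]
Op 6: c = realloc(c, 7) -> NULL (c unchanged); heap: [0-0 ALLOC][1-4 FREE][5-12 ALLOC][13-25 ALLOC][26-30 ALLOC][31-36 FREE]
Op 7: a = realloc(a, 4) -> a = 13; heap: [0-0 ALLOC][1-4 FREE][5-12 ALLOC][13-16 ALLOC][17-25 FREE][26-30 ALLOC][31-36 FREE]
free(d): d = 26 -> block [26-30 ALLOC]; mark free, coalesce with adjacent free neighbors -> [0-0 ALLOC][1-4 FREE][5-12 ALLOC][13-16 ALLOC][17-36 FREE]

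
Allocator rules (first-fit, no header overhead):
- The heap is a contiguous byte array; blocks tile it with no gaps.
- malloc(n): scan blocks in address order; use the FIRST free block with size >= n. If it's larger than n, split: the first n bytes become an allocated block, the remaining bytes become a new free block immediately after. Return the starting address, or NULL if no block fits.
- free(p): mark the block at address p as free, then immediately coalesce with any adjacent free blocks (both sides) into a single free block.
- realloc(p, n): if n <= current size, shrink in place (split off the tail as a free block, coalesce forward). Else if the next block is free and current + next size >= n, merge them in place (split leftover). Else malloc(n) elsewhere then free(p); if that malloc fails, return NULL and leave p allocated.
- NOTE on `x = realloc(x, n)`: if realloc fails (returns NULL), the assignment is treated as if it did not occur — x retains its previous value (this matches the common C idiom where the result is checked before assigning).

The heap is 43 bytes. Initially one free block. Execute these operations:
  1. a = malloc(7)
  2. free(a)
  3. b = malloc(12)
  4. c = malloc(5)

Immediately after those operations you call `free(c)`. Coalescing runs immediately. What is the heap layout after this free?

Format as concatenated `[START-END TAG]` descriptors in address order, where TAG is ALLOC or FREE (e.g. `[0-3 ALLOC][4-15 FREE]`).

Answer: [0-11 ALLOC][12-42 FREE]

Derivation:
Op 1: a = malloc(7) -> a = 0; heap: [0-6 ALLOC][7-42 FREE]
Op 2: free(a) -> (freed a); heap: [0-42 FREE]
Op 3: b = malloc(12) -> b = 0; heap: [0-11 ALLOC][12-42 FREE]
Op 4: c = malloc(5) -> c = 12; heap: [0-11 ALLOC][12-16 ALLOC][17-42 FREE]
free(c): c = 12 -> block [12-16 ALLOC]; mark free, coalesce with adjacent free neighbors -> [0-11 ALLOC][12-42 FREE]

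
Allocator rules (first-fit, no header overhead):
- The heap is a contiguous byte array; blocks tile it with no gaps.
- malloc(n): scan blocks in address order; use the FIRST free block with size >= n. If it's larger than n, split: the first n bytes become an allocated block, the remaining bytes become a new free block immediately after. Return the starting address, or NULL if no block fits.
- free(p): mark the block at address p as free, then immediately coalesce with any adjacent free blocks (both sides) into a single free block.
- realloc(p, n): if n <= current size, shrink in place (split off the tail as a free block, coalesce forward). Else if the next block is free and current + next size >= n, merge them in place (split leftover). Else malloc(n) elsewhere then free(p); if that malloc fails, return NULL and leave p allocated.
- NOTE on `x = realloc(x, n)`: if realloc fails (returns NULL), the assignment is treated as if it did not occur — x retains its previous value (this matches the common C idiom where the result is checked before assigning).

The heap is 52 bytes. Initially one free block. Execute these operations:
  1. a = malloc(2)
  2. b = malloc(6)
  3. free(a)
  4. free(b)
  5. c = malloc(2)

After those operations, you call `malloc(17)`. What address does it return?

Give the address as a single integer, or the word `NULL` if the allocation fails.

Op 1: a = malloc(2) -> a = 0; heap: [0-1 ALLOC][2-51 FREE]
Op 2: b = malloc(6) -> b = 2; heap: [0-1 ALLOC][2-7 ALLOC][8-51 FREE]
Op 3: free(a) -> (freed a); heap: [0-1 FREE][2-7 ALLOC][8-51 FREE]
Op 4: free(b) -> (freed b); heap: [0-51 FREE]
Op 5: c = malloc(2) -> c = 0; heap: [0-1 ALLOC][2-51 FREE]
malloc(17): first-fit scan over [0-1 ALLOC][2-51 FREE] -> 2

Answer: 2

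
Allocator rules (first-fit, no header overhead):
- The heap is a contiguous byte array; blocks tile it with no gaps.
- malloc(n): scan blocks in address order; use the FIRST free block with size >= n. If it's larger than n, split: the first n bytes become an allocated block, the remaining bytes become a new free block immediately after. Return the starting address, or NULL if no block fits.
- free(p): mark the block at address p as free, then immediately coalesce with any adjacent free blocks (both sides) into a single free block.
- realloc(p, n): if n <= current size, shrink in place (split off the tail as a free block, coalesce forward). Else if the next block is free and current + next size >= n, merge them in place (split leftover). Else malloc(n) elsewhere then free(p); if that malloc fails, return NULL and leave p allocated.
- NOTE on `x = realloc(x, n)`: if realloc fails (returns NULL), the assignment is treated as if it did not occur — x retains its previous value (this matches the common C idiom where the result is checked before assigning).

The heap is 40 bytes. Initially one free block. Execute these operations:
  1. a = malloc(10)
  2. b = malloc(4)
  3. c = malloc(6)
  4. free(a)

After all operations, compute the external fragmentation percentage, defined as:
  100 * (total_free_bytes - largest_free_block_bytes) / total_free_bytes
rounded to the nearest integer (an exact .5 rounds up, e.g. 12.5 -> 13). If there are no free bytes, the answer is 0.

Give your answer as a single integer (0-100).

Answer: 33

Derivation:
Op 1: a = malloc(10) -> a = 0; heap: [0-9 ALLOC][10-39 FREE]
Op 2: b = malloc(4) -> b = 10; heap: [0-9 ALLOC][10-13 ALLOC][14-39 FREE]
Op 3: c = malloc(6) -> c = 14; heap: [0-9 ALLOC][10-13 ALLOC][14-19 ALLOC][20-39 FREE]
Op 4: free(a) -> (freed a); heap: [0-9 FREE][10-13 ALLOC][14-19 ALLOC][20-39 FREE]
Free blocks: [10 20] total_free=30 largest=20 -> 100*(30-20)/30 = 1000/30 ≈ 33.333 -> rounds to 33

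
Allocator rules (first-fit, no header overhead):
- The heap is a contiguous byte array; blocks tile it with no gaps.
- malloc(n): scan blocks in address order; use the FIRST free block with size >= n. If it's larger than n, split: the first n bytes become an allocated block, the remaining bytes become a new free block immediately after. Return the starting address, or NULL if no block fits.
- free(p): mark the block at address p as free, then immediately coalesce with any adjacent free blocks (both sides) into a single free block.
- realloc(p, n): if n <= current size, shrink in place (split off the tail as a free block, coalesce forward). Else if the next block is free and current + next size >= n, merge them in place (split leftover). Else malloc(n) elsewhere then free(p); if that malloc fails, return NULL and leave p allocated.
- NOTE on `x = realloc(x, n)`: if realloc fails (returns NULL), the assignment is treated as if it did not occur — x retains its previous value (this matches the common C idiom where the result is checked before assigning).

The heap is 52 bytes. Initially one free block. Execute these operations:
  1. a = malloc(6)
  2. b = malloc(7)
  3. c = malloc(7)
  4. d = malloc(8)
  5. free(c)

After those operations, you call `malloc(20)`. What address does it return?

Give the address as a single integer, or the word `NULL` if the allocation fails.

Op 1: a = malloc(6) -> a = 0; heap: [0-5 ALLOC][6-51 FREE]
Op 2: b = malloc(7) -> b = 6; heap: [0-5 ALLOC][6-12 ALLOC][13-51 FREE]
Op 3: c = malloc(7) -> c = 13; heap: [0-5 ALLOC][6-12 ALLOC][13-19 ALLOC][20-51 FREE]
Op 4: d = malloc(8) -> d = 20; heap: [0-5 ALLOC][6-12 ALLOC][13-19 ALLOC][20-27 ALLOC][28-51 FREE]
Op 5: free(c) -> (freed c); heap: [0-5 ALLOC][6-12 ALLOC][13-19 FREE][20-27 ALLOC][28-51 FREE]
malloc(20): first-fit scan over [0-5 ALLOC][6-12 ALLOC][13-19 FREE][20-27 ALLOC][28-51 FREE] -> 28

Answer: 28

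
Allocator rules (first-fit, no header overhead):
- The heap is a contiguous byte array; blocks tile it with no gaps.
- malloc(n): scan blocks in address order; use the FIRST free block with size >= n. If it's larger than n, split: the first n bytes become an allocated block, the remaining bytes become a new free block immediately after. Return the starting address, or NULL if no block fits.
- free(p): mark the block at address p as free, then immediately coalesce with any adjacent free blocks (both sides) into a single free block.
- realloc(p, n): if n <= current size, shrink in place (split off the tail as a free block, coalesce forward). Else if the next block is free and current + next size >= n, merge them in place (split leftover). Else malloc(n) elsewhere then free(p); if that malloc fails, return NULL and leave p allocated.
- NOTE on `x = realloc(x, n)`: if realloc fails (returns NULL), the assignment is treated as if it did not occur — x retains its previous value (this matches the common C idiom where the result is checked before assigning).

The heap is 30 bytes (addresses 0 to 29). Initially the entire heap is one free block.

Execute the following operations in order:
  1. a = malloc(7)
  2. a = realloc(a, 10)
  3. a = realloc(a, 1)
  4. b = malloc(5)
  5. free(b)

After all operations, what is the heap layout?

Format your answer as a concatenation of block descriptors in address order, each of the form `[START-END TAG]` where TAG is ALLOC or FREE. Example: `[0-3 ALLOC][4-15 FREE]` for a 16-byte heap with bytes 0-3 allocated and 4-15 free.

Op 1: a = malloc(7) -> a = 0; heap: [0-6 ALLOC][7-29 FREE]
Op 2: a = realloc(a, 10) -> a = 0; heap: [0-9 ALLOC][10-29 FREE]
Op 3: a = realloc(a, 1) -> a = 0; heap: [0-0 ALLOC][1-29 FREE]
Op 4: b = malloc(5) -> b = 1; heap: [0-0 ALLOC][1-5 ALLOC][6-29 FREE]
Op 5: free(b) -> (freed b); heap: [0-0 ALLOC][1-29 FREE]

Answer: [0-0 ALLOC][1-29 FREE]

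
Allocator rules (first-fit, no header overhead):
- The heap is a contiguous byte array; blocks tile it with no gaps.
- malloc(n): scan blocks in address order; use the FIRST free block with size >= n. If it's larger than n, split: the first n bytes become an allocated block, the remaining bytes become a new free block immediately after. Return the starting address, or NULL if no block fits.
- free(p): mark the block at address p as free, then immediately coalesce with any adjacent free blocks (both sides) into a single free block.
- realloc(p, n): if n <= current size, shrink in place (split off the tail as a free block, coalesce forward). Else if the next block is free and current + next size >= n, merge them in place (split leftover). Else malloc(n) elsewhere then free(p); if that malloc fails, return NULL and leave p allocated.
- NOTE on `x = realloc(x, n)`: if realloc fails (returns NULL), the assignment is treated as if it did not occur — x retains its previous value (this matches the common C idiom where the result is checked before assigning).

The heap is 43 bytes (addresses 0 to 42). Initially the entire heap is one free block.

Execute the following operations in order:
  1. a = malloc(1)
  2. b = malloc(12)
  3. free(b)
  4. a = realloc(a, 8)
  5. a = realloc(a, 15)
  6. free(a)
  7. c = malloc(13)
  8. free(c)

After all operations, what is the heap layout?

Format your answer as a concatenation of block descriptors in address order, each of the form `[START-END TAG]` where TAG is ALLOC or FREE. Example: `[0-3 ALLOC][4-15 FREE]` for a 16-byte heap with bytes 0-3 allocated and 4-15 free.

Op 1: a = malloc(1) -> a = 0; heap: [0-0 ALLOC][1-42 FREE]
Op 2: b = malloc(12) -> b = 1; heap: [0-0 ALLOC][1-12 ALLOC][13-42 FREE]
Op 3: free(b) -> (freed b); heap: [0-0 ALLOC][1-42 FREE]
Op 4: a = realloc(a, 8) -> a = 0; heap: [0-7 ALLOC][8-42 FREE]
Op 5: a = realloc(a, 15) -> a = 0; heap: [0-14 ALLOC][15-42 FREE]
Op 6: free(a) -> (freed a); heap: [0-42 FREE]
Op 7: c = malloc(13) -> c = 0; heap: [0-12 ALLOC][13-42 FREE]
Op 8: free(c) -> (freed c); heap: [0-42 FREE]

Answer: [0-42 FREE]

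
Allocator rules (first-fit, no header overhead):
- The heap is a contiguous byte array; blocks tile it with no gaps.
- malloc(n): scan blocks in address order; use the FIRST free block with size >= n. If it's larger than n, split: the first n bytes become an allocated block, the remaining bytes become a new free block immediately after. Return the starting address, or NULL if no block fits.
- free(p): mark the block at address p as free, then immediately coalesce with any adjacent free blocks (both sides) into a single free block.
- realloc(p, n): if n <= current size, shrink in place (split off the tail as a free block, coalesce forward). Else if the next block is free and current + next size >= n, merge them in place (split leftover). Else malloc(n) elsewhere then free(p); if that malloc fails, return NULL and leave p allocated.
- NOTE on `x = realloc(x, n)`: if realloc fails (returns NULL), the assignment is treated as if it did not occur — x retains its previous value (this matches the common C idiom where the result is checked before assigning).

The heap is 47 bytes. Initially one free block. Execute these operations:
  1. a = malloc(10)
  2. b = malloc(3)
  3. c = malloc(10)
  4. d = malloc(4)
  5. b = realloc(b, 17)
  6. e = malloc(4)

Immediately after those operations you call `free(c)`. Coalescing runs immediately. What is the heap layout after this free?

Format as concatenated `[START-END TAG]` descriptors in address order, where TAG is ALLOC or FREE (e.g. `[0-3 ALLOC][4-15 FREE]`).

Answer: [0-9 ALLOC][10-22 FREE][23-26 ALLOC][27-43 ALLOC][44-46 FREE]

Derivation:
Op 1: a = malloc(10) -> a = 0; heap: [0-9 ALLOC][10-46 FREE]
Op 2: b = malloc(3) -> b = 10; heap: [0-9 ALLOC][10-12 ALLOC][13-46 FREE]
Op 3: c = malloc(10) -> c = 13; heap: [0-9 ALLOC][10-12 ALLOC][13-22 ALLOC][23-46 FREE]
Op 4: d = malloc(4) -> d = 23; heap: [0-9 ALLOC][10-12 ALLOC][13-22 ALLOC][23-26 ALLOC][27-46 FREE]
Op 5: b = realloc(b, 17) -> b = 27; heap: [0-9 ALLOC][10-12 FREE][13-22 ALLOC][23-26 ALLOC][27-43 ALLOC][44-46 FREE]
Op 6: e = malloc(4) -> e = NULL; heap: [0-9 ALLOC][10-12 FREE][13-22 ALLOC][23-26 ALLOC][27-43 ALLOC][44-46 FREE]
free(c): c = 13 -> block [13-22 ALLOC]; mark free, coalesce with adjacent free neighbors -> [0-9 ALLOC][10-22 FREE][23-26 ALLOC][27-43 ALLOC][44-46 FREE]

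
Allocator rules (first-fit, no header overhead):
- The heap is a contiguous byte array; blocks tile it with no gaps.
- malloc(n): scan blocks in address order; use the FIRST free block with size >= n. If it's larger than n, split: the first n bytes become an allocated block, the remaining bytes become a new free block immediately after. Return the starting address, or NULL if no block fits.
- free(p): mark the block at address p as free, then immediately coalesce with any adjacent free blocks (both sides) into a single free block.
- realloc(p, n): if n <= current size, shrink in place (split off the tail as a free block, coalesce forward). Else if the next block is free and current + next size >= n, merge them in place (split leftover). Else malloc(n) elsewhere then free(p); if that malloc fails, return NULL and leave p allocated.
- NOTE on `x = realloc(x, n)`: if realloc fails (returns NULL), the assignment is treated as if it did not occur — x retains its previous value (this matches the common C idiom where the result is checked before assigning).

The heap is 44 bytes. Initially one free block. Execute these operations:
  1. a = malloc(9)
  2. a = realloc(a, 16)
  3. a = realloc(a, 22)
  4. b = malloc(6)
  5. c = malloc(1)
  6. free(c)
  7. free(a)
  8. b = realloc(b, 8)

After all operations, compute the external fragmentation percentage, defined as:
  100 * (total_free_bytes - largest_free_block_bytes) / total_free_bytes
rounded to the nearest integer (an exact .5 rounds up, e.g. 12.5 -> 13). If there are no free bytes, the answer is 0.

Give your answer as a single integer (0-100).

Op 1: a = malloc(9) -> a = 0; heap: [0-8 ALLOC][9-43 FREE]
Op 2: a = realloc(a, 16) -> a = 0; heap: [0-15 ALLOC][16-43 FREE]
Op 3: a = realloc(a, 22) -> a = 0; heap: [0-21 ALLOC][22-43 FREE]
Op 4: b = malloc(6) -> b = 22; heap: [0-21 ALLOC][22-27 ALLOC][28-43 FREE]
Op 5: c = malloc(1) -> c = 28; heap: [0-21 ALLOC][22-27 ALLOC][28-28 ALLOC][29-43 FREE]
Op 6: free(c) -> (freed c); heap: [0-21 ALLOC][22-27 ALLOC][28-43 FREE]
Op 7: free(a) -> (freed a); heap: [0-21 FREE][22-27 ALLOC][28-43 FREE]
Op 8: b = realloc(b, 8) -> b = 22; heap: [0-21 FREE][22-29 ALLOC][30-43 FREE]
Free blocks: [22 14] total_free=36 largest=22 -> 100*(36-22)/36 = 1400/36 ≈ 38.889 -> rounds to 39

Answer: 39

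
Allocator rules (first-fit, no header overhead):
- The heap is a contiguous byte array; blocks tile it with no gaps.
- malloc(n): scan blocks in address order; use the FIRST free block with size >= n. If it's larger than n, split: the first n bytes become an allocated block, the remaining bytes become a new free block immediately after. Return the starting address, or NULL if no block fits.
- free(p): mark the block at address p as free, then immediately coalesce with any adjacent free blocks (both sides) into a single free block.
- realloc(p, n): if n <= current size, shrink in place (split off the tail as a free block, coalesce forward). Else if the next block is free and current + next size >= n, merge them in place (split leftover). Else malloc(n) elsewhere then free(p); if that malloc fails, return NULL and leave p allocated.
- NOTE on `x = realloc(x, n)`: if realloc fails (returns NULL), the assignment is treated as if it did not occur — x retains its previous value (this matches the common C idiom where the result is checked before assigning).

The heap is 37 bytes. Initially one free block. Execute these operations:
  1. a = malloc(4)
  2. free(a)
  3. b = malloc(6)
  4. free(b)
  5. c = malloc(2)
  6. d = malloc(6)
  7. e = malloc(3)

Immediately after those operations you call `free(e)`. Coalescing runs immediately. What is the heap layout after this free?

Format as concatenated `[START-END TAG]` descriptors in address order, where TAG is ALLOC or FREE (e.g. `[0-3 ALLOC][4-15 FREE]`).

Op 1: a = malloc(4) -> a = 0; heap: [0-3 ALLOC][4-36 FREE]
Op 2: free(a) -> (freed a); heap: [0-36 FREE]
Op 3: b = malloc(6) -> b = 0; heap: [0-5 ALLOC][6-36 FREE]
Op 4: free(b) -> (freed b); heap: [0-36 FREE]
Op 5: c = malloc(2) -> c = 0; heap: [0-1 ALLOC][2-36 FREE]
Op 6: d = malloc(6) -> d = 2; heap: [0-1 ALLOC][2-7 ALLOC][8-36 FREE]
Op 7: e = malloc(3) -> e = 8; heap: [0-1 ALLOC][2-7 ALLOC][8-10 ALLOC][11-36 FREE]
free(e): e = 8 -> block [8-10 ALLOC]; mark free, coalesce with adjacent free neighbors -> [0-1 ALLOC][2-7 ALLOC][8-36 FREE]

Answer: [0-1 ALLOC][2-7 ALLOC][8-36 FREE]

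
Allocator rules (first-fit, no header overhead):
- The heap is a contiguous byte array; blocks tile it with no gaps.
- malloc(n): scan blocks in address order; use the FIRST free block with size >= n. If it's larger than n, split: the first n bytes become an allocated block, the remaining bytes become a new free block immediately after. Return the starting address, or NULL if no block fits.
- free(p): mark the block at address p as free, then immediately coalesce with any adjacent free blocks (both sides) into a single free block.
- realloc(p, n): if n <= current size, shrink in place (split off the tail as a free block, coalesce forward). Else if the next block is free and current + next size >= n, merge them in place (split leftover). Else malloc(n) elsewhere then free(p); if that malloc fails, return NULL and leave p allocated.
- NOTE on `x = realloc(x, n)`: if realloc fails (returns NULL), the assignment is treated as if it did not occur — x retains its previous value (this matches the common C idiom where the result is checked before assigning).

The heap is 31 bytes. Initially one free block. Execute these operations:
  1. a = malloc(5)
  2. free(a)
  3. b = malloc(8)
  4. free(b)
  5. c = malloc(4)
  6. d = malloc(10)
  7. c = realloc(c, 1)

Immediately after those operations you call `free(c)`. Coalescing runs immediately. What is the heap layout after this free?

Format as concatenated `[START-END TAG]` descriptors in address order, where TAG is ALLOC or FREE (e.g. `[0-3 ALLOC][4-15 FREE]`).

Answer: [0-3 FREE][4-13 ALLOC][14-30 FREE]

Derivation:
Op 1: a = malloc(5) -> a = 0; heap: [0-4 ALLOC][5-30 FREE]
Op 2: free(a) -> (freed a); heap: [0-30 FREE]
Op 3: b = malloc(8) -> b = 0; heap: [0-7 ALLOC][8-30 FREE]
Op 4: free(b) -> (freed b); heap: [0-30 FREE]
Op 5: c = malloc(4) -> c = 0; heap: [0-3 ALLOC][4-30 FREE]
Op 6: d = malloc(10) -> d = 4; heap: [0-3 ALLOC][4-13 ALLOC][14-30 FREE]
Op 7: c = realloc(c, 1) -> c = 0; heap: [0-0 ALLOC][1-3 FREE][4-13 ALLOC][14-30 FREE]
free(c): c = 0 -> block [0-0 ALLOC]; mark free, coalesce with adjacent free neighbors -> [0-3 FREE][4-13 ALLOC][14-30 FREE]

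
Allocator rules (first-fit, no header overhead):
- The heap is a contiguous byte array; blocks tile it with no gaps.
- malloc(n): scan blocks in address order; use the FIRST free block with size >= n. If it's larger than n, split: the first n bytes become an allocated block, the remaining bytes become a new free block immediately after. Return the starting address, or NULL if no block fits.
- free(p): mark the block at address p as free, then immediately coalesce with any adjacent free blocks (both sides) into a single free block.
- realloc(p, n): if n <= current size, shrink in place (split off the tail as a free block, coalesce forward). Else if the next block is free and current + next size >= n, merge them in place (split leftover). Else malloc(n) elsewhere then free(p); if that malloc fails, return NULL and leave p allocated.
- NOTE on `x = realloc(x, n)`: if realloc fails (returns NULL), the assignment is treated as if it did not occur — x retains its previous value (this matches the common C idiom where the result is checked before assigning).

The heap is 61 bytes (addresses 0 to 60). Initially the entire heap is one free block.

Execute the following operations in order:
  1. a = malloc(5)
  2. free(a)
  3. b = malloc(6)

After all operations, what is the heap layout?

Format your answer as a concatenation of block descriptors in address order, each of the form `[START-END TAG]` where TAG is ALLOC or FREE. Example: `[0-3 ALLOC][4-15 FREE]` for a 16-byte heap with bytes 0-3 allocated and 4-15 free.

Op 1: a = malloc(5) -> a = 0; heap: [0-4 ALLOC][5-60 FREE]
Op 2: free(a) -> (freed a); heap: [0-60 FREE]
Op 3: b = malloc(6) -> b = 0; heap: [0-5 ALLOC][6-60 FREE]

Answer: [0-5 ALLOC][6-60 FREE]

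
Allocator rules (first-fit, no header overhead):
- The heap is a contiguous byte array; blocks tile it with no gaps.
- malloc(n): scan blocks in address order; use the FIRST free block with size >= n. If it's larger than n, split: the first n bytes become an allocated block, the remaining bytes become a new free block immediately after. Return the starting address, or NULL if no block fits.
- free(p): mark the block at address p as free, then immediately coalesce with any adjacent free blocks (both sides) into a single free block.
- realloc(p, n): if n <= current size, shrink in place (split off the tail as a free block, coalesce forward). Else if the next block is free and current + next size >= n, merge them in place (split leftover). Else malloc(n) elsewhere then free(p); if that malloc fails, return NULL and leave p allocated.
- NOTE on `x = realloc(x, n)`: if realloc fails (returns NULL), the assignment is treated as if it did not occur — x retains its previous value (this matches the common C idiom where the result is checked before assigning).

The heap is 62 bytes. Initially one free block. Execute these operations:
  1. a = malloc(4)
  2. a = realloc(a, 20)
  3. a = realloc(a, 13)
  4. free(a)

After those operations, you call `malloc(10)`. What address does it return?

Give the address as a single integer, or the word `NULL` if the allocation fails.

Op 1: a = malloc(4) -> a = 0; heap: [0-3 ALLOC][4-61 FREE]
Op 2: a = realloc(a, 20) -> a = 0; heap: [0-19 ALLOC][20-61 FREE]
Op 3: a = realloc(a, 13) -> a = 0; heap: [0-12 ALLOC][13-61 FREE]
Op 4: free(a) -> (freed a); heap: [0-61 FREE]
malloc(10): first-fit scan over [0-61 FREE] -> 0

Answer: 0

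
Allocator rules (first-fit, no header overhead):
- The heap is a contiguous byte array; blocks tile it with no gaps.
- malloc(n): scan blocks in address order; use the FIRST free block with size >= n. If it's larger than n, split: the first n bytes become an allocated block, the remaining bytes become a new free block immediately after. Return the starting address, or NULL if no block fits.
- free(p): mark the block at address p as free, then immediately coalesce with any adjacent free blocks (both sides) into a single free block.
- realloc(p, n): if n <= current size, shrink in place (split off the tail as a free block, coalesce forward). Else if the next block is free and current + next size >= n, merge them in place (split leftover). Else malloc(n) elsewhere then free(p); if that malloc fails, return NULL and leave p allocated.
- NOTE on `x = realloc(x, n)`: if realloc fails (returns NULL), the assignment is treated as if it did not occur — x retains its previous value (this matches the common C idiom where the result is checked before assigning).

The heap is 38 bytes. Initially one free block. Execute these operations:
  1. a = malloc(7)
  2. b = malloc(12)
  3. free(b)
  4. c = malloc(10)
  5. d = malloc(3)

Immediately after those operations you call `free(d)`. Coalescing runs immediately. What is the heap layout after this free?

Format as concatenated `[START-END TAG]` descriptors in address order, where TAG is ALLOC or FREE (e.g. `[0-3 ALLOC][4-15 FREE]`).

Op 1: a = malloc(7) -> a = 0; heap: [0-6 ALLOC][7-37 FREE]
Op 2: b = malloc(12) -> b = 7; heap: [0-6 ALLOC][7-18 ALLOC][19-37 FREE]
Op 3: free(b) -> (freed b); heap: [0-6 ALLOC][7-37 FREE]
Op 4: c = malloc(10) -> c = 7; heap: [0-6 ALLOC][7-16 ALLOC][17-37 FREE]
Op 5: d = malloc(3) -> d = 17; heap: [0-6 ALLOC][7-16 ALLOC][17-19 ALLOC][20-37 FREE]
free(d): d = 17 -> block [17-19 ALLOC]; mark free, coalesce with adjacent free neighbors -> [0-6 ALLOC][7-16 ALLOC][17-37 FREE]

Answer: [0-6 ALLOC][7-16 ALLOC][17-37 FREE]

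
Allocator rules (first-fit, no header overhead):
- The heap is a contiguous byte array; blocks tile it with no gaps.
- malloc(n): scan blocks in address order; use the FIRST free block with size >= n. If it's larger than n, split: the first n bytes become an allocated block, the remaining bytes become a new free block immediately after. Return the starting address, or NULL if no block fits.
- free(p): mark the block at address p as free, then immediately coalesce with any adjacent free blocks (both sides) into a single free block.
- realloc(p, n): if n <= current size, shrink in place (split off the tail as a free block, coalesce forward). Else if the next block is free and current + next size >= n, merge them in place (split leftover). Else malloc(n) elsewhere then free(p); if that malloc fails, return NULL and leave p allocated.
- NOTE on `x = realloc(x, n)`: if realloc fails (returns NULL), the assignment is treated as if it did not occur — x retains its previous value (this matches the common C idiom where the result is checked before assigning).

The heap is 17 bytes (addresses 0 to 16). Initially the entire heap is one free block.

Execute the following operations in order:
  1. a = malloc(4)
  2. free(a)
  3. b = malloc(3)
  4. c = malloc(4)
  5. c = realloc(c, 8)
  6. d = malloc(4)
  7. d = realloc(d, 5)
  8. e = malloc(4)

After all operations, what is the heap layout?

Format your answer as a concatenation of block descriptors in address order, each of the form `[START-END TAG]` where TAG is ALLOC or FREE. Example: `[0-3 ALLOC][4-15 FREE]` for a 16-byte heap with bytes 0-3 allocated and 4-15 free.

Answer: [0-2 ALLOC][3-10 ALLOC][11-15 ALLOC][16-16 FREE]

Derivation:
Op 1: a = malloc(4) -> a = 0; heap: [0-3 ALLOC][4-16 FREE]
Op 2: free(a) -> (freed a); heap: [0-16 FREE]
Op 3: b = malloc(3) -> b = 0; heap: [0-2 ALLOC][3-16 FREE]
Op 4: c = malloc(4) -> c = 3; heap: [0-2 ALLOC][3-6 ALLOC][7-16 FREE]
Op 5: c = realloc(c, 8) -> c = 3; heap: [0-2 ALLOC][3-10 ALLOC][11-16 FREE]
Op 6: d = malloc(4) -> d = 11; heap: [0-2 ALLOC][3-10 ALLOC][11-14 ALLOC][15-16 FREE]
Op 7: d = realloc(d, 5) -> d = 11; heap: [0-2 ALLOC][3-10 ALLOC][11-15 ALLOC][16-16 FREE]
Op 8: e = malloc(4) -> e = NULL; heap: [0-2 ALLOC][3-10 ALLOC][11-15 ALLOC][16-16 FREE]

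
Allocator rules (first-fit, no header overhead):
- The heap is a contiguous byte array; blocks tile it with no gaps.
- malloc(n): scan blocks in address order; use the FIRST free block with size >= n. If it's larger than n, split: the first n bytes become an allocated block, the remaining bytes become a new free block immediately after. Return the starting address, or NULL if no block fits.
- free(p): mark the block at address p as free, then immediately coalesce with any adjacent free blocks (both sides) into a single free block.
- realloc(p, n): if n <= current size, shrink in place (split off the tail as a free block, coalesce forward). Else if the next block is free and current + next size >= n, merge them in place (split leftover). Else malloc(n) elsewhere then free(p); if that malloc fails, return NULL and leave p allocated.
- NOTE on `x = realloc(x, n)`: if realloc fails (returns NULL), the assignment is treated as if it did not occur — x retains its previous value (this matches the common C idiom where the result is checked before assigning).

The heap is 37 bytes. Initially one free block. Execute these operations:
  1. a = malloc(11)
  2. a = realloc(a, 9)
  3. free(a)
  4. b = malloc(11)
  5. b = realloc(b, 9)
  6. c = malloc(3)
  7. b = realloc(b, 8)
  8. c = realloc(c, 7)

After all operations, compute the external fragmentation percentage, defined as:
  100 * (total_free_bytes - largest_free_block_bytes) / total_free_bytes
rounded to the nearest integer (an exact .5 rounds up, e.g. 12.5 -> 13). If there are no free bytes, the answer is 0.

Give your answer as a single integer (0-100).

Answer: 5

Derivation:
Op 1: a = malloc(11) -> a = 0; heap: [0-10 ALLOC][11-36 FREE]
Op 2: a = realloc(a, 9) -> a = 0; heap: [0-8 ALLOC][9-36 FREE]
Op 3: free(a) -> (freed a); heap: [0-36 FREE]
Op 4: b = malloc(11) -> b = 0; heap: [0-10 ALLOC][11-36 FREE]
Op 5: b = realloc(b, 9) -> b = 0; heap: [0-8 ALLOC][9-36 FREE]
Op 6: c = malloc(3) -> c = 9; heap: [0-8 ALLOC][9-11 ALLOC][12-36 FREE]
Op 7: b = realloc(b, 8) -> b = 0; heap: [0-7 ALLOC][8-8 FREE][9-11 ALLOC][12-36 FREE]
Op 8: c = realloc(c, 7) -> c = 9; heap: [0-7 ALLOC][8-8 FREE][9-15 ALLOC][16-36 FREE]
Free blocks: [1 21] total_free=22 largest=21 -> 100*(22-21)/22 = 100/22 ≈ 4.545 -> rounds to 5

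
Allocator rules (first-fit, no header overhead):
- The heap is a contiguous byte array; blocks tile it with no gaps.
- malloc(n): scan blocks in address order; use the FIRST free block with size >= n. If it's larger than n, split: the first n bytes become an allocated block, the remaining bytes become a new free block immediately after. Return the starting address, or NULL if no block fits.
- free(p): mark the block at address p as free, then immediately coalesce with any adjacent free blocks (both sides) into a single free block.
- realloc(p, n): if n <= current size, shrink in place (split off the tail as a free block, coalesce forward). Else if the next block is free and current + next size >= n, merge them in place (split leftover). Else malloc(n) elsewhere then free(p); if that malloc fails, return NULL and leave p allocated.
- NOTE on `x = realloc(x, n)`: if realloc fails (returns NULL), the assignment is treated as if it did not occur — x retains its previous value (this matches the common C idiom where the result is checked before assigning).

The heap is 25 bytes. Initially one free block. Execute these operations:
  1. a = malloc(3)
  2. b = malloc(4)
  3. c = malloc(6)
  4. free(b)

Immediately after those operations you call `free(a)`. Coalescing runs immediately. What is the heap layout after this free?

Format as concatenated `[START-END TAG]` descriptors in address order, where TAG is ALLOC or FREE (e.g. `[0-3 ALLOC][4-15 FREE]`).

Op 1: a = malloc(3) -> a = 0; heap: [0-2 ALLOC][3-24 FREE]
Op 2: b = malloc(4) -> b = 3; heap: [0-2 ALLOC][3-6 ALLOC][7-24 FREE]
Op 3: c = malloc(6) -> c = 7; heap: [0-2 ALLOC][3-6 ALLOC][7-12 ALLOC][13-24 FREE]
Op 4: free(b) -> (freed b); heap: [0-2 ALLOC][3-6 FREE][7-12 ALLOC][13-24 FREE]
free(a): a = 0 -> block [0-2 ALLOC]; mark free, coalesce with adjacent free neighbors -> [0-6 FREE][7-12 ALLOC][13-24 FREE]

Answer: [0-6 FREE][7-12 ALLOC][13-24 FREE]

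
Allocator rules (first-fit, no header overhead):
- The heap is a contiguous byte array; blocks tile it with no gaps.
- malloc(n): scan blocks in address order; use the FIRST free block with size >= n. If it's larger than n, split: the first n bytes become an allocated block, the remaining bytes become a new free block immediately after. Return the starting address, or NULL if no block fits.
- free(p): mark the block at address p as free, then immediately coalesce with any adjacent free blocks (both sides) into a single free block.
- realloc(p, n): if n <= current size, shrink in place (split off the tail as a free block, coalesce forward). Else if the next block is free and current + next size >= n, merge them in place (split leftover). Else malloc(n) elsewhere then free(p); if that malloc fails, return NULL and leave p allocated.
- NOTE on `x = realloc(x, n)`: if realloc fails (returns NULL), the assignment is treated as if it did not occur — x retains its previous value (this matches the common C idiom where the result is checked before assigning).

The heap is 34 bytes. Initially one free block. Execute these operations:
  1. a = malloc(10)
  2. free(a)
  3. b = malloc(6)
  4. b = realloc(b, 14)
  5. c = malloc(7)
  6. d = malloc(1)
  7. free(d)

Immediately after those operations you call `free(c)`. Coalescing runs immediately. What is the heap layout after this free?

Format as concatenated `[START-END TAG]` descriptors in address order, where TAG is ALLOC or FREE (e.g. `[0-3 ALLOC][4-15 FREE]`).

Op 1: a = malloc(10) -> a = 0; heap: [0-9 ALLOC][10-33 FREE]
Op 2: free(a) -> (freed a); heap: [0-33 FREE]
Op 3: b = malloc(6) -> b = 0; heap: [0-5 ALLOC][6-33 FREE]
Op 4: b = realloc(b, 14) -> b = 0; heap: [0-13 ALLOC][14-33 FREE]
Op 5: c = malloc(7) -> c = 14; heap: [0-13 ALLOC][14-20 ALLOC][21-33 FREE]
Op 6: d = malloc(1) -> d = 21; heap: [0-13 ALLOC][14-20 ALLOC][21-21 ALLOC][22-33 FREE]
Op 7: free(d) -> (freed d); heap: [0-13 ALLOC][14-20 ALLOC][21-33 FREE]
free(c): c = 14 -> block [14-20 ALLOC]; mark free, coalesce with adjacent free neighbors -> [0-13 ALLOC][14-33 FREE]

Answer: [0-13 ALLOC][14-33 FREE]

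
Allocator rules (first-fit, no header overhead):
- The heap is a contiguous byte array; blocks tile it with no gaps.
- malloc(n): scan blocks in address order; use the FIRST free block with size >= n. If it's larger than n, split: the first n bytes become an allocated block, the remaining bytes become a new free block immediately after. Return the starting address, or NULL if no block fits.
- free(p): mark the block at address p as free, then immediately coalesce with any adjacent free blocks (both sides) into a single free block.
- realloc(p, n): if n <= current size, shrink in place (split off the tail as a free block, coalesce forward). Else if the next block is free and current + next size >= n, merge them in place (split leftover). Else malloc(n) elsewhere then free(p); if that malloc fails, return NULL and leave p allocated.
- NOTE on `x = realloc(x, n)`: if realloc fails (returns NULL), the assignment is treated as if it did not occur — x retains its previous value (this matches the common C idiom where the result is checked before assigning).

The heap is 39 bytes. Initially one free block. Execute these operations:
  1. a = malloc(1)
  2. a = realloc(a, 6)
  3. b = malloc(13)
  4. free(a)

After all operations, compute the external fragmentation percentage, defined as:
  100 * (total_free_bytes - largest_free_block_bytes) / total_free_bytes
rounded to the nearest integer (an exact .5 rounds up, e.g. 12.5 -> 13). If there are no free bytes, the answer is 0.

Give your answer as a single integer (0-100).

Answer: 23

Derivation:
Op 1: a = malloc(1) -> a = 0; heap: [0-0 ALLOC][1-38 FREE]
Op 2: a = realloc(a, 6) -> a = 0; heap: [0-5 ALLOC][6-38 FREE]
Op 3: b = malloc(13) -> b = 6; heap: [0-5 ALLOC][6-18 ALLOC][19-38 FREE]
Op 4: free(a) -> (freed a); heap: [0-5 FREE][6-18 ALLOC][19-38 FREE]
Free blocks: [6 20] total_free=26 largest=20 -> 100*(26-20)/26 = 600/26 ≈ 23.077 -> rounds to 23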